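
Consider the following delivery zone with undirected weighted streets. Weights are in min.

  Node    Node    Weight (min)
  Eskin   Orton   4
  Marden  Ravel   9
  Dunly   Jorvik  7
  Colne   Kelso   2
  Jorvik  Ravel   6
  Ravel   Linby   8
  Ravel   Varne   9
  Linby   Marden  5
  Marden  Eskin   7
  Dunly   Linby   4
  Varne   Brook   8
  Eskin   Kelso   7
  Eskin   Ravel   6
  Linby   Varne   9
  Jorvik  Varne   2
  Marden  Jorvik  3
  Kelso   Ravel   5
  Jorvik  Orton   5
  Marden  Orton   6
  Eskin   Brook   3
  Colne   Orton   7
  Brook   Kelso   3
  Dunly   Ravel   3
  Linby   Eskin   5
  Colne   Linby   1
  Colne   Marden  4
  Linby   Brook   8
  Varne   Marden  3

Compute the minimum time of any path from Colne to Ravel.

7 min

Compare a few routes:
Colne - Linby - Dunly - Ravel: 1+4+3 = 8
Colne - Linby - Eskin - Ravel: 1+5+6 = 12
Colne - Kelso - Ravel: 2+5 = 7
Colne - Linby - Ravel: 1+8 = 9
The minimum is 7 min via Colne - Kelso - Ravel.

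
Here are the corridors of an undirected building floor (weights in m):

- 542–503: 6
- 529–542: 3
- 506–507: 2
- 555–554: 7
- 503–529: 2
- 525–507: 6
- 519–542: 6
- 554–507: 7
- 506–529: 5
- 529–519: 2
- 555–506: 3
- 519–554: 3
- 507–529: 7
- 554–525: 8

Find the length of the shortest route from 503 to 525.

Candidate routes:
503–529–542–519–554–525: 2+3+6+3+8 = 22
503–529–519–554–507–525: 2+2+3+7+6 = 20
503–529–519–554–525: 2+2+3+8 = 15
Cheapest is 503–529–519–554–525 at 15 m.

15 m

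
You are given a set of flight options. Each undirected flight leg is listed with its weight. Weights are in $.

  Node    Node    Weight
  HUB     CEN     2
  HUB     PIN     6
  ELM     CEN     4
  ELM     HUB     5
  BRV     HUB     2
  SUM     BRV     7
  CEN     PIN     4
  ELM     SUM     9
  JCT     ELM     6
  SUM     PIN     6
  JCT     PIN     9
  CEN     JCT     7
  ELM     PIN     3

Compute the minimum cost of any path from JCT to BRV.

Shortest distances from JCT:
JCT: 0
ELM: 6  (via JCT)
CEN: 7  (via JCT)
PIN: 9  (via JCT)
HUB: 9  (via CEN)
BRV: 11  (via HUB)
Shortest route: JCT–CEN–HUB–BRV = $11.

$11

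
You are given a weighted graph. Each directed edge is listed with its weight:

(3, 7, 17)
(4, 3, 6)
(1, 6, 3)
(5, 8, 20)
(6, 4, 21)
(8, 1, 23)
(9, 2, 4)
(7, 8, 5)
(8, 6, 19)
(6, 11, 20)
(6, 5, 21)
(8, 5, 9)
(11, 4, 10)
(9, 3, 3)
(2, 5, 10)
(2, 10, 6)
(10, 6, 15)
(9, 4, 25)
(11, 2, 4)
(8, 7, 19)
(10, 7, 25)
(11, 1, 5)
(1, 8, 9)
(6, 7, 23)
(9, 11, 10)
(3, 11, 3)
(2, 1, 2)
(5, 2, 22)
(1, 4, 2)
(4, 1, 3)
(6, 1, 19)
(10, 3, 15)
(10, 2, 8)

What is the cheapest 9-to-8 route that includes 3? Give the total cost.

Best 9 to 3: 9–3 costing 3
Shortest 3→8: 3–11–1–8 = 17
Total via 3: 3 + 17 = 20.

20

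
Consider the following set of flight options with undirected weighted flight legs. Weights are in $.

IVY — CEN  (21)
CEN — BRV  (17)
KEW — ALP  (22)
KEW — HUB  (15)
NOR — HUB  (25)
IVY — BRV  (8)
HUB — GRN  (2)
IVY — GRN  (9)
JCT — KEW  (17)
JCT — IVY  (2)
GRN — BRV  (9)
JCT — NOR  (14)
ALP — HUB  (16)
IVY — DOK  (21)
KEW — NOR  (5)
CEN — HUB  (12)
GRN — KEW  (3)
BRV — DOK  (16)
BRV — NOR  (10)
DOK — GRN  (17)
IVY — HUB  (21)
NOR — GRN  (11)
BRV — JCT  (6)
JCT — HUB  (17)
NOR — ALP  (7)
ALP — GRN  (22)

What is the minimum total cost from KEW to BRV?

Enumerating some paths:
KEW → GRN → BRV: 3+9 = 12
KEW → NOR → BRV: 5+10 = 15
Cheapest is KEW → GRN → BRV at $12.

$12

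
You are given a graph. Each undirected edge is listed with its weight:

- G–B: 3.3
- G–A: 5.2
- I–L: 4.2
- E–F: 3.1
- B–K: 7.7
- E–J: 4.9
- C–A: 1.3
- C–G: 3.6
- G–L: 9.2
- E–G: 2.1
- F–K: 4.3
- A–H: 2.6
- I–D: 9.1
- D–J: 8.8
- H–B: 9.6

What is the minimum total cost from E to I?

15.5

Shortest distances from E:
E: 0
G: 2.1  (via E)
F: 3.1  (via E)
J: 4.9  (via E)
B: 5.4  (via G)
C: 5.7  (via G)
A: 7  (via C)
K: 7.4  (via F)
H: 9.6  (via A)
L: 11.3  (via G)
D: 13.7  (via J)
I: 15.5  (via L)
Shortest route: E–G–L–I = 15.5.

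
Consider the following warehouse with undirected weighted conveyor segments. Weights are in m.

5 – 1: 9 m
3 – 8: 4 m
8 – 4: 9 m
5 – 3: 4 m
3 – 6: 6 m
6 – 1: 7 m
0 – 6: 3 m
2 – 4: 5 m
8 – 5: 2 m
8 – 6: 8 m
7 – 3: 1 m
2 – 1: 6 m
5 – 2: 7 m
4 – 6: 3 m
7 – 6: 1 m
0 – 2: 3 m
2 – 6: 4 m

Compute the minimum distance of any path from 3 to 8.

Running Dijkstra from 3:
3: 0
7: 1  (via 3)
6: 2  (via 7)
5: 4  (via 3)
8: 4  (via 3)
Shortest route: 3–8 = 4 m.

4 m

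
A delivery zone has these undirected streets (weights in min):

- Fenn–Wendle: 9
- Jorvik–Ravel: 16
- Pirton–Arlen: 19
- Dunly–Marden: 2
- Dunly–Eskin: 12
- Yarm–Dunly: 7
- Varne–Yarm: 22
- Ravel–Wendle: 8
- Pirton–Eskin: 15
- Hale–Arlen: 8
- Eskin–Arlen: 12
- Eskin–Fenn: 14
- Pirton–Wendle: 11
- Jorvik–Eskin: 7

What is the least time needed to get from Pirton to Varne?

Enumerating some paths:
Pirton → Eskin → Dunly → Yarm → Varne: 15+12+7+22 = 56
Pirton → Wendle → Fenn → Eskin → Dunly → Yarm → Varne: 11+9+14+12+7+22 = 75
Pirton → Arlen → Eskin → Dunly → Yarm → Varne: 19+12+12+7+22 = 72
Cheapest is Pirton → Eskin → Dunly → Yarm → Varne at 56 min.

56 min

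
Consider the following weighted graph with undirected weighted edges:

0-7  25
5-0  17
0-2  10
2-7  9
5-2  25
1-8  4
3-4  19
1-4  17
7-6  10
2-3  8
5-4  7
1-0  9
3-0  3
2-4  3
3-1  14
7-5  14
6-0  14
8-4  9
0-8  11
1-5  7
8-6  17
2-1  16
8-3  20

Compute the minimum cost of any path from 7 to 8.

21

Enumerating some paths:
7 → 5 → 1 → 8: 14+7+4 = 25
7 → 2 → 4 → 8: 9+3+9 = 21
Cheapest is 7 → 2 → 4 → 8 at 21.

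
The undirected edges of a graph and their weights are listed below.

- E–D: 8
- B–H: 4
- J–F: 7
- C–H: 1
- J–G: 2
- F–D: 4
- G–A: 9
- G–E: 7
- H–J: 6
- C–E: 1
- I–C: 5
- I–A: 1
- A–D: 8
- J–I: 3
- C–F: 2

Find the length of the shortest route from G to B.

12

Settle nodes by increasing distance from G:
G: 0
J: 2  (via G)
I: 5  (via J)
A: 6  (via I)
E: 7  (via G)
C: 8  (via E)
H: 8  (via J)
F: 9  (via J)
B: 12  (via H)
Shortest route: G–J–H–B = 12.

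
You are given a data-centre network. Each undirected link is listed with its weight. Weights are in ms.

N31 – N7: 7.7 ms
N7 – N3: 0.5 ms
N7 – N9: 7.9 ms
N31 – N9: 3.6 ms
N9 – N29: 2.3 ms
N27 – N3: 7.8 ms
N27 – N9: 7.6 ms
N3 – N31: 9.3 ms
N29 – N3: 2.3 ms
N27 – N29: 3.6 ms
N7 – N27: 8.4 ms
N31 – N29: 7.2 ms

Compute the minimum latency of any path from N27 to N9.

5.9 ms

Settle nodes by increasing distance from N27:
N27: 0
N29: 3.6  (via N27)
N9: 5.9  (via N29)
Shortest route: N27–N29–N9 = 5.9 ms.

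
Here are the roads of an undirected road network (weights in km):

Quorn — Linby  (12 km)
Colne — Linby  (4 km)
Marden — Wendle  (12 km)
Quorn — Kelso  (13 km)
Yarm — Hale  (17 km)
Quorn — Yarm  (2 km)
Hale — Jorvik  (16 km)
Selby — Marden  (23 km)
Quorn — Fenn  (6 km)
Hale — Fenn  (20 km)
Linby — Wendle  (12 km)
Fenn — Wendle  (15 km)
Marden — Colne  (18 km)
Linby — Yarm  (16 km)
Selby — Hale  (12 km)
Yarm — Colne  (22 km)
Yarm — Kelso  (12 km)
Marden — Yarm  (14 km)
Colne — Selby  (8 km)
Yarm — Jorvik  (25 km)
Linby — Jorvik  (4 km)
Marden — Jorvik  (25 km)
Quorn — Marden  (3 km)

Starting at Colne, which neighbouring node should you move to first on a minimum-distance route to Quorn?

Linby

Candidate routes:
Colne → Marden → Quorn: 18+3 = 21
Colne → Yarm → Quorn: 22+2 = 24
Colne → Linby → Quorn: 4+12 = 16
Colne → Linby → Yarm → Quorn: 4+16+2 = 22
Cheapest is Colne → Linby → Quorn at 16 km.
So from Colne the first move is to Linby.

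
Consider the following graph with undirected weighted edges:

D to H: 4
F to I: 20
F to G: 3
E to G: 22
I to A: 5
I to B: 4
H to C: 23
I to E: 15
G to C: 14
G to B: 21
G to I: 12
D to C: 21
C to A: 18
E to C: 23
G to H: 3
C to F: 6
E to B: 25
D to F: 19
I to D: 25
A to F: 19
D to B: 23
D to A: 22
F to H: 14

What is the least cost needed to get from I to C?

21

Enumerating some paths:
I–F–C: 20+6 = 26
I–G–C: 12+14 = 26
I–G–F–C: 12+3+6 = 21
I–A–C: 5+18 = 23
Cheapest is I–G–F–C at 21.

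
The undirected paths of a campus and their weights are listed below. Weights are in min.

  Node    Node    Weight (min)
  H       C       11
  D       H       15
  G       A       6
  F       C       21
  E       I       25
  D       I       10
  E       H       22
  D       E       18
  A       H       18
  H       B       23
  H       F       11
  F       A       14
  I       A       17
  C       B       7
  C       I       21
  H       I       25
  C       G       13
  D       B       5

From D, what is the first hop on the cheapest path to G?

Enumerating some paths:
D → B → C → G: 5+7+13 = 25
D → I → A → G: 10+17+6 = 33
Cheapest is D → B → C → G at 25 min.
So from D the first move is to B.

B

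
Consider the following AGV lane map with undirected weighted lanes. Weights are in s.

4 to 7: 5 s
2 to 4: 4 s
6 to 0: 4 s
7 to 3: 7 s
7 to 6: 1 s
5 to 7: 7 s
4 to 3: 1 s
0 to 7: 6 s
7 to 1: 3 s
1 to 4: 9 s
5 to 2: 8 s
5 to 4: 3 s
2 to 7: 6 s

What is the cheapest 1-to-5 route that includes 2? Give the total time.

16 s

Best 1 to 2: 1 → 7 → 2 costing 9
Shortest 2→5: 2 → 4 → 5 = 7
Total via 2: 9 + 7 = 16 s.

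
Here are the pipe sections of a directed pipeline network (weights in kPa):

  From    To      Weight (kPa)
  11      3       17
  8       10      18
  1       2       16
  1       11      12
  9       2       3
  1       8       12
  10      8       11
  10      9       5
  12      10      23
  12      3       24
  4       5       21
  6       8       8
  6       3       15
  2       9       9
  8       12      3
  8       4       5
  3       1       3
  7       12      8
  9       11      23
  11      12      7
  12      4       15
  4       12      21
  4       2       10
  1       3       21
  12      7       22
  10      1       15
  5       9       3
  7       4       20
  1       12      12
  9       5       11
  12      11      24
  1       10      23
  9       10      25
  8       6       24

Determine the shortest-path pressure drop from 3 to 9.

Settle nodes by increasing distance from 3:
3: 0
1: 3  (via 3)
8: 15  (via 1)
11: 15  (via 1)
12: 15  (via 1)
2: 19  (via 1)
4: 20  (via 8)
10: 26  (via 1)
9: 28  (via 2)
Shortest route: 3 → 1 → 2 → 9 = 28 kPa.

28 kPa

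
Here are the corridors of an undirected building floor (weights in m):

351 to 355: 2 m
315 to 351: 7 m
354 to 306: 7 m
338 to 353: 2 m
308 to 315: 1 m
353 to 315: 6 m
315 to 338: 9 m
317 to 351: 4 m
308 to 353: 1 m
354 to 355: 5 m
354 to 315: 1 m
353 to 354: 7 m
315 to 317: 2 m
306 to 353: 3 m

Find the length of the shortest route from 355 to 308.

7 m

Shortest distances from 355:
355: 0
351: 2  (via 355)
354: 5  (via 355)
315: 6  (via 354)
317: 6  (via 351)
308: 7  (via 315)
Shortest route: 355 → 354 → 315 → 308 = 7 m.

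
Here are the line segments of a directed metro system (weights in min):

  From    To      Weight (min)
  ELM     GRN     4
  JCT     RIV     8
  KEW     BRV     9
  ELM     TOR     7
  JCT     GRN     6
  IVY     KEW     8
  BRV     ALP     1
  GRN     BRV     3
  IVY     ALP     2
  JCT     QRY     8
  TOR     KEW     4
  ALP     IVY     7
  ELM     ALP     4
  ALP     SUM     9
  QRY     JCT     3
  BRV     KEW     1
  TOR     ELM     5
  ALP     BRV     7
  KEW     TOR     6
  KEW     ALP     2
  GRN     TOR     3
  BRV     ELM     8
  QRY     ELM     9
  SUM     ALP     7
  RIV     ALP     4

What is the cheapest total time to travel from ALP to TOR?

Candidate routes:
ALP → BRV → KEW → TOR: 7+1+6 = 14
ALP → IVY → KEW → TOR: 7+8+6 = 21
The minimum is 14 min via ALP → BRV → KEW → TOR.

14 min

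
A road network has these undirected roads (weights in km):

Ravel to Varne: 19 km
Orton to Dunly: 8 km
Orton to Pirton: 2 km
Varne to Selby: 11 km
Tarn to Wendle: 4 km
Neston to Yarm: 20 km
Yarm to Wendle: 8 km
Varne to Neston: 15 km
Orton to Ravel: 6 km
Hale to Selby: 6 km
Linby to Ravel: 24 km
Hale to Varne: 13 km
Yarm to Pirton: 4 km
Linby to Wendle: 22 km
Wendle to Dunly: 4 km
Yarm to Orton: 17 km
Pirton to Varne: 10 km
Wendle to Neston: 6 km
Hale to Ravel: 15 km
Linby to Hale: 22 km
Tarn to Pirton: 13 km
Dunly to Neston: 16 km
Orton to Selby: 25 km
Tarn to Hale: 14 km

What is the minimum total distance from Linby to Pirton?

Compare a few routes:
Linby - Wendle - Dunly - Orton - Pirton: 22+4+8+2 = 36
Linby - Ravel - Orton - Pirton: 24+6+2 = 32
Linby - Wendle - Yarm - Pirton: 22+8+4 = 34
Linby - Wendle - Tarn - Pirton: 22+4+13 = 39
Cheapest is Linby - Ravel - Orton - Pirton at 32 km.

32 km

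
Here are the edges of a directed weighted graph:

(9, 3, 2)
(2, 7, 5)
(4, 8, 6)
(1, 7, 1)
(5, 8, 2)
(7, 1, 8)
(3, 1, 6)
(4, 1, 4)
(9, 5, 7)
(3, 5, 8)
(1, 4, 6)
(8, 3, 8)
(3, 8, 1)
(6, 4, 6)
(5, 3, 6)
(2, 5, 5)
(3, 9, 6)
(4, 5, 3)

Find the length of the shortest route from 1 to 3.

15

Running Dijkstra from 1:
1: 0
7: 1  (via 1)
4: 6  (via 1)
5: 9  (via 4)
8: 11  (via 5)
3: 15  (via 5)
Shortest route: 1 → 4 → 5 → 3 = 15.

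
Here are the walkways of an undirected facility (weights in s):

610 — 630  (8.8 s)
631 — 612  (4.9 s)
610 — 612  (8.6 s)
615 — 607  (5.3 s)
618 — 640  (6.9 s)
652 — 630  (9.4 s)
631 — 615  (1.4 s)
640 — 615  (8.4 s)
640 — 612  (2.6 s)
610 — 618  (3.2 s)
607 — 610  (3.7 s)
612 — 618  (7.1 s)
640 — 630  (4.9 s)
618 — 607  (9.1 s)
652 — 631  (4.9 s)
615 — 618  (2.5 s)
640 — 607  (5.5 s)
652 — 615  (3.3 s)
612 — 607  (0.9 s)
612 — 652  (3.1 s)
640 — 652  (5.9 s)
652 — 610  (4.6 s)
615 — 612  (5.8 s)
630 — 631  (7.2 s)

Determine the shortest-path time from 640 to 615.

Running Dijkstra from 640:
640: 0
612: 2.6  (via 640)
607: 3.5  (via 612)
630: 4.9  (via 640)
652: 5.7  (via 612)
618: 6.9  (via 640)
610: 7.2  (via 607)
631: 7.5  (via 612)
615: 8.4  (via 640)
Shortest route: 640 → 615 = 8.4 s.

8.4 s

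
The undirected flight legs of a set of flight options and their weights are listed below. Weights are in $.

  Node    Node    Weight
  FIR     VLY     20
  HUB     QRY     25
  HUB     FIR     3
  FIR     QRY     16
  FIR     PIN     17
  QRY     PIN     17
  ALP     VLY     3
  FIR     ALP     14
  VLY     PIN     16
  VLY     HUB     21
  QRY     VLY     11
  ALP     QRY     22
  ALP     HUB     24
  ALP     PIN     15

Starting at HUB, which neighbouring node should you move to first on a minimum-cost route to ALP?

Compare a few routes:
HUB–ALP: 24 = 24
HUB–FIR–ALP: 3+14 = 17
Cheapest is HUB–FIR–ALP at $17.
So from HUB the first move is to FIR.

FIR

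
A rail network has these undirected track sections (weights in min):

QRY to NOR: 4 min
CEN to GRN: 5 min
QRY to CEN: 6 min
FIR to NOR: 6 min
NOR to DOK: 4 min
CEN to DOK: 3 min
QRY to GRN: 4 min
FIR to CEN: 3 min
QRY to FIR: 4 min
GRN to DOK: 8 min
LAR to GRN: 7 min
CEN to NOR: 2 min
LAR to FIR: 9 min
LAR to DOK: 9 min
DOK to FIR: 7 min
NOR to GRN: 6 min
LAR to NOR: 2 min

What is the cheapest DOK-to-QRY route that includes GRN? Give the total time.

12 min

Best DOK to GRN: DOK → GRN costing 8
Shortest GRN→QRY: GRN → QRY = 4
Total via GRN: 8 + 4 = 12 min.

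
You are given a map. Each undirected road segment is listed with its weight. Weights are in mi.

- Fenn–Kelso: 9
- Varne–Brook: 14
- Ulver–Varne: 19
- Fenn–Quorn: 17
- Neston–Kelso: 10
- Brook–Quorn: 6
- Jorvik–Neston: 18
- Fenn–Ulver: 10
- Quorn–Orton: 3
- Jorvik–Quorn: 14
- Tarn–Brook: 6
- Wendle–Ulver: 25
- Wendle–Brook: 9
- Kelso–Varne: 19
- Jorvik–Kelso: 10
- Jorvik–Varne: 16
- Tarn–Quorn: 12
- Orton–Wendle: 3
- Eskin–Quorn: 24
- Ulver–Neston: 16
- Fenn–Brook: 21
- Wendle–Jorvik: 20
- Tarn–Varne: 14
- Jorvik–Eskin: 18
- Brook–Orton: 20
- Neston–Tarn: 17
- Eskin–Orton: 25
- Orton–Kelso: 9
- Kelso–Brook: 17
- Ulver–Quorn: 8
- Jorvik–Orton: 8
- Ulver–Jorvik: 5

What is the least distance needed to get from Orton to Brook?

Enumerating some paths:
Orton - Quorn - Brook: 3+6 = 9
Orton - Wendle - Brook: 3+9 = 12
The minimum is 9 mi via Orton - Quorn - Brook.

9 mi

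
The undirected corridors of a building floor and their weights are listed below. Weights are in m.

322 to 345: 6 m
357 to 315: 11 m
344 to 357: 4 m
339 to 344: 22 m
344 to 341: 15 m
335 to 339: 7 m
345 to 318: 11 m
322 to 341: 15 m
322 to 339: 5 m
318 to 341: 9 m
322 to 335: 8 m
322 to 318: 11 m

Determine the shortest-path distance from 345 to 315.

48 m

Shortest distances from 345:
345: 0
322: 6  (via 345)
318: 11  (via 345)
339: 11  (via 322)
335: 14  (via 322)
341: 20  (via 318)
344: 33  (via 339)
357: 37  (via 344)
315: 48  (via 357)
Shortest route: 345–322–339–344–357–315 = 48 m.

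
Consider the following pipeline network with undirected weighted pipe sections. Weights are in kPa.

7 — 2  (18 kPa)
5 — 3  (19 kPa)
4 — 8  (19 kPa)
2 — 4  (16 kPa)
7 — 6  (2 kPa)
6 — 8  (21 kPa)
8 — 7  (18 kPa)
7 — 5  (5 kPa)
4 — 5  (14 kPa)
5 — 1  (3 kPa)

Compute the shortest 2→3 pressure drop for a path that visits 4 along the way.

49 kPa

Shortest 2→4: 2–4 = 16
Shortest 4→3: 4–5–3 = 33
Total via 4: 16 + 33 = 49 kPa.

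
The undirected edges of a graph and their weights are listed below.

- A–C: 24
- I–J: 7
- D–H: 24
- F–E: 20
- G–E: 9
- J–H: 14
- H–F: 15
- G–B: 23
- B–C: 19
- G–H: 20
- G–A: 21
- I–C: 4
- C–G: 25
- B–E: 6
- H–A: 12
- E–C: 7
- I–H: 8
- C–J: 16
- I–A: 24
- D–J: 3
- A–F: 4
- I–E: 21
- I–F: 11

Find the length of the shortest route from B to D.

Enumerating some paths:
B–E–C–J–D: 6+7+16+3 = 32
B–E–C–I–J–D: 6+7+4+7+3 = 27
Cheapest is B–E–C–I–J–D at 27.

27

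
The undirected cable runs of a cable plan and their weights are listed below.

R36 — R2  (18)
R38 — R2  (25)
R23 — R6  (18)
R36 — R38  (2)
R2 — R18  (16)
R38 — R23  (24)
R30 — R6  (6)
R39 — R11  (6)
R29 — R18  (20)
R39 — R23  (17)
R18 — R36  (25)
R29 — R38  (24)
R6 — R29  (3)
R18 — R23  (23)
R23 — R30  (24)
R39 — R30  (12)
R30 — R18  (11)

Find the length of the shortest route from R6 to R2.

Candidate routes:
R6 → R29 → R18 → R2: 3+20+16 = 39
R6 → R30 → R18 → R2: 6+11+16 = 33
R6 → R29 → R38 → R36 → R2: 3+24+2+18 = 47
The minimum is 33 via R6 → R30 → R18 → R2.

33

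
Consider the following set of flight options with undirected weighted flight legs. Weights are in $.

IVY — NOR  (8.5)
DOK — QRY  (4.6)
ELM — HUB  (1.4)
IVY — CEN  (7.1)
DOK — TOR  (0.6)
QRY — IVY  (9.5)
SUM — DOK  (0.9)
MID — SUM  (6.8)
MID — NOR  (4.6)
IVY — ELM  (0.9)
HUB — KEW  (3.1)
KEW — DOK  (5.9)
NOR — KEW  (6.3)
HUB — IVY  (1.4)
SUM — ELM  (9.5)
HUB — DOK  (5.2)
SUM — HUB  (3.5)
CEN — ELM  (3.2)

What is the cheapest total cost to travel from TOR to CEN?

Candidate routes:
TOR → DOK → HUB → ELM → CEN: 0.6+5.2+1.4+3.2 = 10.4
TOR → DOK → SUM → HUB → ELM → CEN: 0.6+0.9+3.5+1.4+3.2 = 9.6
TOR → DOK → HUB → IVY → ELM → CEN: 0.6+5.2+1.4+0.9+3.2 = 11.3
TOR → DOK → SUM → HUB → IVY → ELM → CEN: 0.6+0.9+3.5+1.4+0.9+3.2 = 10.5
Cheapest is TOR → DOK → SUM → HUB → ELM → CEN at $9.6.

$9.6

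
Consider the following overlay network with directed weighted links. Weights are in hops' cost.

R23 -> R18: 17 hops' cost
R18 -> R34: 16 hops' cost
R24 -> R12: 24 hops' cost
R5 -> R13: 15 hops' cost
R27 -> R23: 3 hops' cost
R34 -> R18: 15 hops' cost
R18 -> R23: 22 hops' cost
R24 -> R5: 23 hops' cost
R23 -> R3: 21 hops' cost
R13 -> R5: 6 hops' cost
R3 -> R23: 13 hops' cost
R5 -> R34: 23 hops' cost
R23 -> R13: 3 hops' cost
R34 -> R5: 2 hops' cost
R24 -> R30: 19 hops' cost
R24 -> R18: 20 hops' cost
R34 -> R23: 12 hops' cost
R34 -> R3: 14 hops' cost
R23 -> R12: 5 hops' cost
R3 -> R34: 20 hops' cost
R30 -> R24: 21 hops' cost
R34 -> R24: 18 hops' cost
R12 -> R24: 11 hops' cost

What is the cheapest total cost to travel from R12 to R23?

53 hops' cost

Settle nodes by increasing distance from R12:
R12: 0
R24: 11  (via R12)
R30: 30  (via R24)
R18: 31  (via R24)
R5: 34  (via R24)
R34: 47  (via R18)
R13: 49  (via R5)
R23: 53  (via R18)
Shortest route: R12–R24–R18–R23 = 53 hops' cost.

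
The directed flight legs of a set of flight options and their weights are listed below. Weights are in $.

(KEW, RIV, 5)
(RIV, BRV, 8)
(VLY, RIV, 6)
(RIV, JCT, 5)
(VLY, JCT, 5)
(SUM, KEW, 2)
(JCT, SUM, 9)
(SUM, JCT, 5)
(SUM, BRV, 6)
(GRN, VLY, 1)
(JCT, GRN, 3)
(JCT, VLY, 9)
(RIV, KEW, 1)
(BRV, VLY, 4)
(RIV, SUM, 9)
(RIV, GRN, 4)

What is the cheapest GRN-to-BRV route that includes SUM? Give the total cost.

$21

Best GRN to SUM: GRN → VLY → JCT → SUM costing 15
Best SUM to BRV: SUM → BRV costing 6
Total via SUM: 15 + 6 = $21.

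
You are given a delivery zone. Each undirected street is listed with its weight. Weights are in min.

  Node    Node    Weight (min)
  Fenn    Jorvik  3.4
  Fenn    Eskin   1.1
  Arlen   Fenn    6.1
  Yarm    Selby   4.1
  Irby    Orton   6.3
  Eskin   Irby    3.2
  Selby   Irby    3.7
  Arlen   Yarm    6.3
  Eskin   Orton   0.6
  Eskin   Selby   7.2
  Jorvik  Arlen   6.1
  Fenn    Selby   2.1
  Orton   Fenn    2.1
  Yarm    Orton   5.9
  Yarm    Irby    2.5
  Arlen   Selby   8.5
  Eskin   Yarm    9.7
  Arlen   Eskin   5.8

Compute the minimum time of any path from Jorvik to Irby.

Settle nodes by increasing distance from Jorvik:
Jorvik: 0
Fenn: 3.4  (via Jorvik)
Eskin: 4.5  (via Fenn)
Orton: 5.1  (via Eskin)
Selby: 5.5  (via Fenn)
Arlen: 6.1  (via Jorvik)
Irby: 7.7  (via Eskin)
Shortest route: Jorvik → Fenn → Eskin → Irby = 7.7 min.

7.7 min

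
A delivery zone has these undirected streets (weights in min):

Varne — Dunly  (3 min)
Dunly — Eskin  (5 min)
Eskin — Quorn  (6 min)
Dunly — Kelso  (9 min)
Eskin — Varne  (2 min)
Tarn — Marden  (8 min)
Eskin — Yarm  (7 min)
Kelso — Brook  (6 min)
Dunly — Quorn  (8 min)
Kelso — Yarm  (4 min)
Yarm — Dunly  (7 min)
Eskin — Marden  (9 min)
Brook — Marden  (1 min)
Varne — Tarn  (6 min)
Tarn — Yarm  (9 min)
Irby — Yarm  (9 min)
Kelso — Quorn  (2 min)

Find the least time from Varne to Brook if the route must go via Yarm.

19 min

Best Varne to Yarm: Varne → Eskin → Yarm costing 9
Best Yarm to Brook: Yarm → Kelso → Brook costing 10
Total via Yarm: 9 + 10 = 19 min.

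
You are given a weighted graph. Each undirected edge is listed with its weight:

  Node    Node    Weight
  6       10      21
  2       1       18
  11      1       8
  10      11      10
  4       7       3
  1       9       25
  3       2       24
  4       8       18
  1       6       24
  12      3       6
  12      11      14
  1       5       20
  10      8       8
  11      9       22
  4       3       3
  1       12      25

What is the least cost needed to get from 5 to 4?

Running Dijkstra from 5:
5: 0
1: 20  (via 5)
11: 28  (via 1)
2: 38  (via 1)
10: 38  (via 11)
12: 42  (via 11)
6: 44  (via 1)
9: 45  (via 1)
8: 46  (via 10)
3: 48  (via 12)
4: 51  (via 3)
Shortest route: 5 → 1 → 11 → 12 → 3 → 4 = 51.

51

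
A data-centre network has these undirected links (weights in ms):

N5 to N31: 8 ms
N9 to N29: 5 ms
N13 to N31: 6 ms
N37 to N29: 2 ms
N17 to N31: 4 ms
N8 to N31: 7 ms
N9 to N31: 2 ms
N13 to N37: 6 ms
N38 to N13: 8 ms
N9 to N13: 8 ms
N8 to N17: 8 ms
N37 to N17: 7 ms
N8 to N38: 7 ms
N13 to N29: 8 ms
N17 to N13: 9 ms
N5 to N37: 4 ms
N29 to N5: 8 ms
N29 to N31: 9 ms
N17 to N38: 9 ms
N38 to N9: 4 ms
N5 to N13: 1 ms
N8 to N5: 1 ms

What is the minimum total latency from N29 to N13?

Shortest distances from N29:
N29: 0
N37: 2  (via N29)
N9: 5  (via N29)
N5: 6  (via N37)
N13: 7  (via N5)
Shortest route: N29–N37–N5–N13 = 7 ms.

7 ms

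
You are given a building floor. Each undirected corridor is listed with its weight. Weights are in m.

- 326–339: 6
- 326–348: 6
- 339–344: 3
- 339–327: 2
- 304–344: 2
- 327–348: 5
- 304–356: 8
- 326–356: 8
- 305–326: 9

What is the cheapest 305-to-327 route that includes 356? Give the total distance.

32 m

Best 305 to 356: 305–326–356 costing 17
Shortest 356→327: 356–304–344–339–327 = 15
Total via 356: 17 + 15 = 32 m.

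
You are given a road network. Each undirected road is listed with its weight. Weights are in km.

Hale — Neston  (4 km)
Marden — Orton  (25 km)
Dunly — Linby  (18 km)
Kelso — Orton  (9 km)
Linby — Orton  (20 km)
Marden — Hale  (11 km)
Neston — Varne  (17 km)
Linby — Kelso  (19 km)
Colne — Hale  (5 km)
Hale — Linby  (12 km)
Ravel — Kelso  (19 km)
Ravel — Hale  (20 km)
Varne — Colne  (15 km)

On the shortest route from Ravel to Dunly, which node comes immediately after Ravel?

Hale

Enumerating some paths:
Ravel–Kelso–Orton–Linby–Dunly: 19+9+20+18 = 66
Ravel–Hale–Linby–Dunly: 20+12+18 = 50
Ravel–Kelso–Linby–Dunly: 19+19+18 = 56
Cheapest is Ravel–Hale–Linby–Dunly at 50 km.
So from Ravel the first move is to Hale.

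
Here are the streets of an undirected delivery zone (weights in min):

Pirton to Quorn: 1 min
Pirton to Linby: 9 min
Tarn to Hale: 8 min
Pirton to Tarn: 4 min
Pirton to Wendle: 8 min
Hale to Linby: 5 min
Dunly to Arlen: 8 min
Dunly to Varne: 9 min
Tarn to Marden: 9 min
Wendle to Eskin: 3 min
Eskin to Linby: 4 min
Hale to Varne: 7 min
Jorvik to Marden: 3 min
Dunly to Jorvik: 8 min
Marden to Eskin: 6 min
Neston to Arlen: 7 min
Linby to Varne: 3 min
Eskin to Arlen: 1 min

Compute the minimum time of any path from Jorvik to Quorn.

17 min

Running Dijkstra from Jorvik:
Jorvik: 0
Marden: 3  (via Jorvik)
Dunly: 8  (via Jorvik)
Eskin: 9  (via Marden)
Arlen: 10  (via Eskin)
Tarn: 12  (via Marden)
Wendle: 12  (via Eskin)
Linby: 13  (via Eskin)
Varne: 16  (via Linby)
Pirton: 16  (via Tarn)
Neston: 17  (via Arlen)
Quorn: 17  (via Pirton)
Shortest route: Jorvik–Marden–Tarn–Pirton–Quorn = 17 min.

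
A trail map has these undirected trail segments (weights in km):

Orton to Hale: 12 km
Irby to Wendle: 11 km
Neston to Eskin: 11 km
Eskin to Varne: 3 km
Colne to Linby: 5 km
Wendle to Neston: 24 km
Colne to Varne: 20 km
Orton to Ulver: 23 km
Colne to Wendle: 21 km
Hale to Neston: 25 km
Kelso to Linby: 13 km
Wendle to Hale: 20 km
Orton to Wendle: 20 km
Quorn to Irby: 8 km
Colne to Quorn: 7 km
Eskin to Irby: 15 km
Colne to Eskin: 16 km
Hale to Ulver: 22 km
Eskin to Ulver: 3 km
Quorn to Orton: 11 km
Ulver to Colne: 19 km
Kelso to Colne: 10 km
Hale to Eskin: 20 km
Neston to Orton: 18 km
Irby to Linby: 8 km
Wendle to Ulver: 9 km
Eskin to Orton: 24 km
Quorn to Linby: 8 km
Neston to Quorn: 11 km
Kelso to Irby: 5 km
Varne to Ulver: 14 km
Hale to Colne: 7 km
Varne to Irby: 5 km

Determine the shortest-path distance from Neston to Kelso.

24 km

Running Dijkstra from Neston:
Neston: 0
Eskin: 11  (via Neston)
Quorn: 11  (via Neston)
Varne: 14  (via Eskin)
Ulver: 14  (via Eskin)
Orton: 18  (via Neston)
Colne: 18  (via Quorn)
Linby: 19  (via Quorn)
Irby: 19  (via Quorn)
Wendle: 23  (via Ulver)
Kelso: 24  (via Irby)
Shortest route: Neston–Quorn–Irby–Kelso = 24 km.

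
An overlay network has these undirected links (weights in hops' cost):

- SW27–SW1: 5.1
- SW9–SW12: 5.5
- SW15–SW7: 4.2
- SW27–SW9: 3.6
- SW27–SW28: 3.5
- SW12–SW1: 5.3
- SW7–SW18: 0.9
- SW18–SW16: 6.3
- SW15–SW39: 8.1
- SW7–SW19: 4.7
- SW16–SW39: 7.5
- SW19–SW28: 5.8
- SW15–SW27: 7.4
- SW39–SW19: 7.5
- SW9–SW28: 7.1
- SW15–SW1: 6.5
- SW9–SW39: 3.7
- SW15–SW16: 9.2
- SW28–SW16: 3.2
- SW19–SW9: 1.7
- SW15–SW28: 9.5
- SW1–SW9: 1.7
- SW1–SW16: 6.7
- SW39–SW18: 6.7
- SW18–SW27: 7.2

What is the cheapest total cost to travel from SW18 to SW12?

Running Dijkstra from SW18:
SW18: 0
SW7: 0.9  (via SW18)
SW15: 5.1  (via SW7)
SW19: 5.6  (via SW7)
SW16: 6.3  (via SW18)
SW39: 6.7  (via SW18)
SW27: 7.2  (via SW18)
SW9: 7.3  (via SW19)
SW1: 9  (via SW9)
SW28: 9.5  (via SW16)
SW12: 12.8  (via SW9)
Shortest route: SW18–SW7–SW19–SW9–SW12 = 12.8 hops' cost.

12.8 hops' cost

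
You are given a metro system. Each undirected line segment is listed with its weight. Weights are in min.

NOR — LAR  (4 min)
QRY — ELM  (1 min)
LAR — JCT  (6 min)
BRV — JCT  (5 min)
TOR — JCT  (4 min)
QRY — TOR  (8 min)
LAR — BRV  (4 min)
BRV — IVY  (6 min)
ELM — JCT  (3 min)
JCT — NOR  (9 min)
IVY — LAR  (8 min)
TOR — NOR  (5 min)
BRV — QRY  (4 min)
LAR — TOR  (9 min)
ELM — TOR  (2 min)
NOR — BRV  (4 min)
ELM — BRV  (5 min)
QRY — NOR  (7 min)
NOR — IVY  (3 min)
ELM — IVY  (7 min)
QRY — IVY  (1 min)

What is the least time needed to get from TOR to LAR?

Enumerating some paths:
TOR - ELM - QRY - IVY - NOR - LAR: 2+1+1+3+4 = 11
TOR - JCT - LAR: 4+6 = 10
TOR - ELM - BRV - LAR: 2+5+4 = 11
TOR - LAR: 9 = 9
The minimum is 9 min via TOR - LAR.

9 min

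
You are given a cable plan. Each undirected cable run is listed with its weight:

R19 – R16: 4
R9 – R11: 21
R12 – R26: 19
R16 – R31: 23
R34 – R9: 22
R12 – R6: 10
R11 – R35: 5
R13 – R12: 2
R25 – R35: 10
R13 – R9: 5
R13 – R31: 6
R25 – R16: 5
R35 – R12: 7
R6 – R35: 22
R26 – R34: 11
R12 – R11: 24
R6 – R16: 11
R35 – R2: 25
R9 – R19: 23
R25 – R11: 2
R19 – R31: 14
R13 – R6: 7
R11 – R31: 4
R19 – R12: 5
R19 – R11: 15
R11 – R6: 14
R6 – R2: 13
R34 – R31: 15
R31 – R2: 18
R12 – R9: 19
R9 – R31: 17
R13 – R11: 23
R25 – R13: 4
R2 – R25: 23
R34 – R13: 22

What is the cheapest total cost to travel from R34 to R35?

Settle nodes by increasing distance from R34:
R34: 0
R26: 11  (via R34)
R31: 15  (via R34)
R11: 19  (via R31)
R25: 21  (via R11)
R13: 21  (via R31)
R9: 22  (via R34)
R12: 23  (via R13)
R35: 24  (via R11)
Shortest route: R34–R31–R11–R35 = 24.

24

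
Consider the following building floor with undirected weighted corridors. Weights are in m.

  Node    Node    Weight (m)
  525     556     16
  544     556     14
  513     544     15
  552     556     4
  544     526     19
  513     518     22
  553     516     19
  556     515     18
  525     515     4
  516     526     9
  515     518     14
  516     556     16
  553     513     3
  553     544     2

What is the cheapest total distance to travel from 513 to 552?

23 m

Shortest distances from 513:
513: 0
553: 3  (via 513)
544: 5  (via 553)
556: 19  (via 544)
516: 22  (via 553)
518: 22  (via 513)
552: 23  (via 556)
Shortest route: 513–553–544–556–552 = 23 m.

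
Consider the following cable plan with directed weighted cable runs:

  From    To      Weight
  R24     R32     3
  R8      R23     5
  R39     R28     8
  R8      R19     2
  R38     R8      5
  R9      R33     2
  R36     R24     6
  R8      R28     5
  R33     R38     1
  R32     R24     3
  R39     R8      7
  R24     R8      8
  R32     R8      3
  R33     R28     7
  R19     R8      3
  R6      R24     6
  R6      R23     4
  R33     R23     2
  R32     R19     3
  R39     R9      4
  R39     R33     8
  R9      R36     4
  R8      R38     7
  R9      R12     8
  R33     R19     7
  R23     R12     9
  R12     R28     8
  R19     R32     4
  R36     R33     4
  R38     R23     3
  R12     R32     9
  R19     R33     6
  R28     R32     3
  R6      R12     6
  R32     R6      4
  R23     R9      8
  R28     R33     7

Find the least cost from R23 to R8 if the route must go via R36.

22

Shortest R23→R36: R23 → R9 → R36 = 12
Shortest R36→R8: R36 → R33 → R38 → R8 = 10
Total via R36: 12 + 10 = 22.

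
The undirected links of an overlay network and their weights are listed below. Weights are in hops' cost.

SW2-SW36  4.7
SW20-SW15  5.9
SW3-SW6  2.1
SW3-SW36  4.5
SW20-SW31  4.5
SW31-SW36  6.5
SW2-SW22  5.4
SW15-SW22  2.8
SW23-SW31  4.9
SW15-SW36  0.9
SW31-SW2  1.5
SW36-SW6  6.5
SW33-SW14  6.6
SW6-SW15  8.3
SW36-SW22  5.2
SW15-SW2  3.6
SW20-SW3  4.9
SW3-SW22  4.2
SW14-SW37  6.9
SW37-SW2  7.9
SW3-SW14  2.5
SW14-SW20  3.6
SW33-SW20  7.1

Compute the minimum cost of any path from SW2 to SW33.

13.1 hops' cost

Compare a few routes:
SW2 → SW31 → SW20 → SW14 → SW33: 1.5+4.5+3.6+6.6 = 16.2
SW2 → SW31 → SW20 → SW33: 1.5+4.5+7.1 = 13.1
Cheapest is SW2 → SW31 → SW20 → SW33 at 13.1 hops' cost.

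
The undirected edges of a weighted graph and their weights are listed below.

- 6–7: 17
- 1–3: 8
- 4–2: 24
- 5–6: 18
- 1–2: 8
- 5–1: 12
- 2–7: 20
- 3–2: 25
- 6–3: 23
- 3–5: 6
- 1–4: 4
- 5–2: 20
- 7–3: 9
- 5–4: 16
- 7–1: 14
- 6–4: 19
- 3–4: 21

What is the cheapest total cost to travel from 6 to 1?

Candidate routes:
6 - 5 - 1: 18+12 = 30
6 - 4 - 1: 19+4 = 23
Cheapest is 6 - 4 - 1 at 23.

23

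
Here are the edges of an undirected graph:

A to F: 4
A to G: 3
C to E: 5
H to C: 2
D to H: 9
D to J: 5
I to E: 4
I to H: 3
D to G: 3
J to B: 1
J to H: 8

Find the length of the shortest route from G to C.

Compare a few routes:
G–D–H–C: 3+9+2 = 14
G–D–J–H–C: 3+5+8+2 = 18
G–D–H–I–E–C: 3+9+3+4+5 = 24
Cheapest is G–D–H–C at 14.

14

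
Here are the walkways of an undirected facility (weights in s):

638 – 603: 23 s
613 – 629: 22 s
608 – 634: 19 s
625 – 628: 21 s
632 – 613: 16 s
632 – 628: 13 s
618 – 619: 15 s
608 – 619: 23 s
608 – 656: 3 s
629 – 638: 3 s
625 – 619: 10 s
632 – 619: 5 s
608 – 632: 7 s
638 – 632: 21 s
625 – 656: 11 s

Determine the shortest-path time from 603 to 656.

54 s

Shortest distances from 603:
603: 0
638: 23  (via 603)
629: 26  (via 638)
632: 44  (via 638)
613: 48  (via 629)
619: 49  (via 632)
608: 51  (via 632)
656: 54  (via 608)
Shortest route: 603–638–632–608–656 = 54 s.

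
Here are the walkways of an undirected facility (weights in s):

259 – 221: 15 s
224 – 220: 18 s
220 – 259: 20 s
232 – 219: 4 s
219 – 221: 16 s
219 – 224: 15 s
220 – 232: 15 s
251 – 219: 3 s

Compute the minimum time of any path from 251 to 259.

34 s

Shortest distances from 251:
251: 0
219: 3  (via 251)
232: 7  (via 219)
224: 18  (via 219)
221: 19  (via 219)
220: 22  (via 232)
259: 34  (via 221)
Shortest route: 251–219–221–259 = 34 s.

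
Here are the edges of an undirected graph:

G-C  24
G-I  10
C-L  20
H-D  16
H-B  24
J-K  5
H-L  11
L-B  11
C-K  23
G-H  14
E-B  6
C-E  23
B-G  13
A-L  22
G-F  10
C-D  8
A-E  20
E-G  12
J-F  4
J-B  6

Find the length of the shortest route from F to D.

40

Shortest distances from F:
F: 0
J: 4  (via F)
K: 9  (via J)
B: 10  (via J)
G: 10  (via F)
E: 16  (via B)
I: 20  (via G)
L: 21  (via B)
H: 24  (via G)
C: 32  (via K)
A: 36  (via E)
D: 40  (via H)
Shortest route: F → G → H → D = 40.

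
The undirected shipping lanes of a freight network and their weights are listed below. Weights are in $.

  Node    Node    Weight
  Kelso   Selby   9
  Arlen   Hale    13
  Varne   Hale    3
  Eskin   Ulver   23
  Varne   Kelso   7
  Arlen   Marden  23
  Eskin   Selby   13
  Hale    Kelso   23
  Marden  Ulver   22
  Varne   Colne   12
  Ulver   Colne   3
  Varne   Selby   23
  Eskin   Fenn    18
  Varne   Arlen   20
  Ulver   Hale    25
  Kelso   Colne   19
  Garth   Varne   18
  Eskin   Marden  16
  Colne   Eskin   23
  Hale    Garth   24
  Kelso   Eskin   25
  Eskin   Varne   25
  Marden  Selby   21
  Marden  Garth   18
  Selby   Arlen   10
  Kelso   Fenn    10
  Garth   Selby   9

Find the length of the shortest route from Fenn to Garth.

$28

Enumerating some paths:
Fenn–Kelso–Selby–Garth: 10+9+9 = 28
Fenn–Kelso–Varne–Garth: 10+7+18 = 35
The minimum is $28 via Fenn–Kelso–Selby–Garth.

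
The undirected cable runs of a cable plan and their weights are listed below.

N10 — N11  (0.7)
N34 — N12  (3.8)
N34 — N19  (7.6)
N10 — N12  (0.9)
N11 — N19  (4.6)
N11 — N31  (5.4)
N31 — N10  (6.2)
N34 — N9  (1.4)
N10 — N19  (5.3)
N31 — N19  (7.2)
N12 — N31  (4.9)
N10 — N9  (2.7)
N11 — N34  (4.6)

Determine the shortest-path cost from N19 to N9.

Candidate routes:
N19 - N10 - N9: 5.3+2.7 = 8
N19 - N11 - N34 - N9: 4.6+4.6+1.4 = 10.6
N19 - N34 - N9: 7.6+1.4 = 9
N19 - N10 - N12 - N34 - N9: 5.3+0.9+3.8+1.4 = 11.4
The minimum is 8 via N19 - N10 - N9.

8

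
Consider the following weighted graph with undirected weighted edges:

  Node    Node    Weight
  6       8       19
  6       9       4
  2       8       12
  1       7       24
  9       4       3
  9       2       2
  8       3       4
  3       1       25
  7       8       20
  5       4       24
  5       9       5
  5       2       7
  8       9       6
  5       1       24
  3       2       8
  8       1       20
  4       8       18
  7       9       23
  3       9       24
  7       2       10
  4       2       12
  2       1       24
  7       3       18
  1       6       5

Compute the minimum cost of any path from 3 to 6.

14

Compare a few routes:
3 → 8 → 9 → 6: 4+6+4 = 14
3 → 8 → 2 → 9 → 6: 4+12+2+4 = 22
3 → 8 → 6: 4+19 = 23
The minimum is 14 via 3 → 8 → 9 → 6.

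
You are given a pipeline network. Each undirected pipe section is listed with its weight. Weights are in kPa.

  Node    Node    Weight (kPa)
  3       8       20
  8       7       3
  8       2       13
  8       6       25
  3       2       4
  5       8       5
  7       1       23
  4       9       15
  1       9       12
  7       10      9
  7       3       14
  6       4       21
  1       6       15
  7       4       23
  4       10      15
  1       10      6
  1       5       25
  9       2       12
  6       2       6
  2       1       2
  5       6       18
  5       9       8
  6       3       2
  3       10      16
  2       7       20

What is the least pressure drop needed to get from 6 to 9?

Compare a few routes:
6 - 2 - 9: 6+12 = 18
6 - 3 - 2 - 1 - 9: 2+4+2+12 = 20
Cheapest is 6 - 2 - 9 at 18 kPa.

18 kPa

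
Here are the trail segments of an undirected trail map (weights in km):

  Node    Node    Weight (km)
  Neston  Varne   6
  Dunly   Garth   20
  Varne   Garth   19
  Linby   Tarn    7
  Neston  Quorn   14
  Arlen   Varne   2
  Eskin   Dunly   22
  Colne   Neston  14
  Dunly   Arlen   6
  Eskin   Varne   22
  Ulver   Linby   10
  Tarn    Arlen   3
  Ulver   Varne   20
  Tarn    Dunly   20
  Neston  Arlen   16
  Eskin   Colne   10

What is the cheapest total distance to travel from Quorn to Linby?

32 km

Settle nodes by increasing distance from Quorn:
Quorn: 0
Neston: 14  (via Quorn)
Varne: 20  (via Neston)
Arlen: 22  (via Varne)
Tarn: 25  (via Arlen)
Dunly: 28  (via Arlen)
Colne: 28  (via Neston)
Linby: 32  (via Tarn)
Shortest route: Quorn → Neston → Varne → Arlen → Tarn → Linby = 32 km.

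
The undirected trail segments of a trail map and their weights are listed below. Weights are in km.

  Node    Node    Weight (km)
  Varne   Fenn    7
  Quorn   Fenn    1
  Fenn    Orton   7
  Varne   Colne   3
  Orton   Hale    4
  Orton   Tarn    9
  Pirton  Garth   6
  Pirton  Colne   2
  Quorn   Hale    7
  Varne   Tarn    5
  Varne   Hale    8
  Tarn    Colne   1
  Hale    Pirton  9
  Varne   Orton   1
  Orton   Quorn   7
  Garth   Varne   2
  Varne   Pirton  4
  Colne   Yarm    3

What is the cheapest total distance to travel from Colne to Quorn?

11 km

Shortest distances from Colne:
Colne: 0
Tarn: 1  (via Colne)
Pirton: 2  (via Colne)
Yarm: 3  (via Colne)
Varne: 3  (via Colne)
Orton: 4  (via Varne)
Garth: 5  (via Varne)
Hale: 8  (via Orton)
Fenn: 10  (via Varne)
Quorn: 11  (via Orton)
Shortest route: Colne–Varne–Orton–Quorn = 11 km.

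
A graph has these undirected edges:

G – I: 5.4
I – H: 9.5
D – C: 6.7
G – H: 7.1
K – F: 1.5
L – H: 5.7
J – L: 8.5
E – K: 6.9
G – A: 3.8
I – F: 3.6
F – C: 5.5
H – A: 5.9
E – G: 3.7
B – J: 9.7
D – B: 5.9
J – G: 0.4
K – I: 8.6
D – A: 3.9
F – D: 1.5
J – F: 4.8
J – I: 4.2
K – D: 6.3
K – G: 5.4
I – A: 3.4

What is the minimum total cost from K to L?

14.3

Running Dijkstra from K:
K: 0
F: 1.5  (via K)
D: 3  (via F)
I: 5.1  (via F)
G: 5.4  (via K)
J: 5.8  (via G)
A: 6.9  (via D)
E: 6.9  (via K)
C: 7  (via F)
B: 8.9  (via D)
H: 12.5  (via G)
L: 14.3  (via J)
Shortest route: K–G–J–L = 14.3.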